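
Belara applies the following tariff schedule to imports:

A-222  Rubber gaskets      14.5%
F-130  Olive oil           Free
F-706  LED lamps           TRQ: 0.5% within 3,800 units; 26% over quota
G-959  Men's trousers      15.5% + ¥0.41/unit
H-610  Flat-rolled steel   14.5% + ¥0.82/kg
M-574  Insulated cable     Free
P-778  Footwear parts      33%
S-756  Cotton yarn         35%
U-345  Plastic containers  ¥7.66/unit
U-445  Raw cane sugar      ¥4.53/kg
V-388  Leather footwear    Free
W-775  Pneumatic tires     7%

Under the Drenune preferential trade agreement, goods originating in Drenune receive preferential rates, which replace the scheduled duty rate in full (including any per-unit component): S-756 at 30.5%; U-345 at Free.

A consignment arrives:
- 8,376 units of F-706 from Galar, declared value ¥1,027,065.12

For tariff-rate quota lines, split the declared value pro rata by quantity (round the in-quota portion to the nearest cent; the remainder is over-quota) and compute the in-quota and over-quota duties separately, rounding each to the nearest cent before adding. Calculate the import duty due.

¥148,218.15

Line 1 (F-706, Galar, 8,376 units, ¥1,027,065.12):
Code F-706 is under a tariff-rate quota (threshold 3,800 units). In-quota: 3,800 units at 0.5%; over-quota: 4,576 units at 26%.
Pro-rata value split: in-quota = ¥1,027,065.12 × 3,800/8,376 = ¥465,956.00; over-quota = ¥1,027,065.12 − ¥465,956.00 = ¥561,109.12.
In-quota duty = ¥465,956.00 × 0.5% = ¥2,329.78. Over-quota duty = ¥561,109.12 × 26% = ¥145,888.37.
Line duty = ¥2,329.78 + ¥145,888.37 = ¥148,218.15.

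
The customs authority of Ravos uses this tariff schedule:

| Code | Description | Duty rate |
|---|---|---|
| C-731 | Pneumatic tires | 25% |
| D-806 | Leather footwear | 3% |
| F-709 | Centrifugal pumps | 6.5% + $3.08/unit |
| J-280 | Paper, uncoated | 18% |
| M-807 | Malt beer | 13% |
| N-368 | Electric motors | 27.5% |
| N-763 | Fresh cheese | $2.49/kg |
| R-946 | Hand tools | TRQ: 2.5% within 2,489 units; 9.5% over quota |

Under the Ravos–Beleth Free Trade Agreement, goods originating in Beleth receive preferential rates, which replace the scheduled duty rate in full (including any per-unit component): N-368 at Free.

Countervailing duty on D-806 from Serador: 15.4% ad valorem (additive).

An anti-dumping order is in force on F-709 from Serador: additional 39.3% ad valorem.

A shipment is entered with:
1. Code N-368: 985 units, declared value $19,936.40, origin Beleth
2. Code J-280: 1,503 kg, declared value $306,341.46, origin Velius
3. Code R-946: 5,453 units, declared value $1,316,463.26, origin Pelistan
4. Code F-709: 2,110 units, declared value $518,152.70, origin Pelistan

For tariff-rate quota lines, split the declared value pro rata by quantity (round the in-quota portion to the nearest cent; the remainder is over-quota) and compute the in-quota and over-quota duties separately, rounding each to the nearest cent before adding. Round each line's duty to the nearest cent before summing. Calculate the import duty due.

Line 1 (N-368, Beleth, 985 units, $19,936.40):
Base rate for N-368 is 27.5%.
Origin Beleth qualifies under the Ravos–Beleth agreement and N-368 is covered: preferential rate Free applies instead.
Duty = $19,936.40 × 0% = $0.00.
Line 2 (J-280, Velius, 1,503 kg, $306,341.46):
Base rate for J-280 is 18%.
Duty = $306,341.46 × 18% = $55,141.46.
Line 3 (R-946, Pelistan, 5,453 units, $1,316,463.26):
Code R-946 is under a tariff-rate quota (threshold 2,489 units). In-quota: 2,489 units at 2.5%; over-quota: 2,964 units at 9.5%.
Pro-rata value split: in-quota = $1,316,463.26 × 2,489/5,453 = $600,894.38; over-quota = $1,316,463.26 − $600,894.38 = $715,568.88.
In-quota duty = $600,894.38 × 2.5% = $15,022.36. Over-quota duty = $715,568.88 × 9.5% = $67,979.04.
Line duty = $15,022.36 + $67,979.04 = $83,001.40.
Line 4 (F-709, Pelistan, 2,110 units, $518,152.70):
Base rate for F-709 is 6.5% + $3.08/unit.
The additional-duty order on F-709 targets Serador, not Pelistan; it does not apply.
Duty = $518,152.70 × 6.5% + 2,110 × $3.08 = $40,178.73.
Total = $0.00 + $55,141.46 + $83,001.40 + $40,178.73 = $178,321.59.

$178,321.59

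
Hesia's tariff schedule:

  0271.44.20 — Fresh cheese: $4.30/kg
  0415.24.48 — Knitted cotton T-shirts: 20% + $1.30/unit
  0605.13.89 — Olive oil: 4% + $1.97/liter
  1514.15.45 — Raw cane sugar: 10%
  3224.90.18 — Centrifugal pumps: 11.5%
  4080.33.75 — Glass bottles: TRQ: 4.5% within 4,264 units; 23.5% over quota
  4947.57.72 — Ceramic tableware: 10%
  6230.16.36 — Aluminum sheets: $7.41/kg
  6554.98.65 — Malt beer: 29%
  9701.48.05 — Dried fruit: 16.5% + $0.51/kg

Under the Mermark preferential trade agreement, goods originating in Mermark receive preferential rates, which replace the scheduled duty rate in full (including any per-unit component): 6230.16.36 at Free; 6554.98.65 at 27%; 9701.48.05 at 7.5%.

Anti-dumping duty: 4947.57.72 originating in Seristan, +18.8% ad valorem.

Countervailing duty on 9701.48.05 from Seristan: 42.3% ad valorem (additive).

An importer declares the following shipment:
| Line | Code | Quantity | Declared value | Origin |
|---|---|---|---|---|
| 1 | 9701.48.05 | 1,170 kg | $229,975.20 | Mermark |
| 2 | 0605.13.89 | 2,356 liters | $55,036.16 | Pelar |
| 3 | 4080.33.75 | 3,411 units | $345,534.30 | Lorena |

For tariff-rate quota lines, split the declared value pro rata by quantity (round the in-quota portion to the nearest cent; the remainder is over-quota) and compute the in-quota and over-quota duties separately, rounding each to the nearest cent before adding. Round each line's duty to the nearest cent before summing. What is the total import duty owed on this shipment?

$39,639.95

Line 1 (9701.48.05, Mermark, 1,170 kg, $229,975.20):
Base rate for 9701.48.05 is 16.5% + $0.51/kg.
Origin Mermark qualifies under the Hesia–Mermark agreement and 9701.48.05 is covered: preferential rate 7.5% applies instead.
The additional-duty order on 9701.48.05 targets Seristan, not Mermark; it does not apply.
Duty = $229,975.20 × 7.5% = $17,248.14.
Line 2 (0605.13.89, Pelar, 2,356 liters, $55,036.16):
Base rate for 0605.13.89 is 4% + $1.97/liter.
Duty = $55,036.16 × 4% + 2,356 × $1.97 = $6,842.77.
Line 3 (4080.33.75, Lorena, 3,411 units, $345,534.30):
Code 4080.33.75 is under a tariff-rate quota (threshold 4,264 units). Quantity 3,411 units is within the quota, so the in-quota rate 4.5% applies to the full value.
Duty = $345,534.30 × 4.5% = $15,549.04.
Total = $17,248.14 + $6,842.77 + $15,549.04 = $39,639.95.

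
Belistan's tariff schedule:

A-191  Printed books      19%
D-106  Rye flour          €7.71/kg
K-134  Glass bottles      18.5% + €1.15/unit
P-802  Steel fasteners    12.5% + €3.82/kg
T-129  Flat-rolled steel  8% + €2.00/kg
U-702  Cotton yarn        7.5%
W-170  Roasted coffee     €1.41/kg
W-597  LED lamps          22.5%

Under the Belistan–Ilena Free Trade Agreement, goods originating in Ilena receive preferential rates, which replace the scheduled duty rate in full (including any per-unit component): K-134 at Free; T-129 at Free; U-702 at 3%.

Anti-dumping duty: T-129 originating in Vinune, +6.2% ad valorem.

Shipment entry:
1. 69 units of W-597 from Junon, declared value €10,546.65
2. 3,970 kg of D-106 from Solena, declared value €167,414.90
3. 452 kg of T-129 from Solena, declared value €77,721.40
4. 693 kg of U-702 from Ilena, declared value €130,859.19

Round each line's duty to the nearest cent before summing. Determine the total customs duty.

€44,029.19

Line 1 (W-597, Junon, 69 units, €10,546.65):
Base rate for W-597 is 22.5%.
Duty = €10,546.65 × 22.5% = €2,373.00.
Line 2 (D-106, Solena, 3,970 kg, €167,414.90):
Base rate for D-106 is €7.71/kg.
Duty = 3,970 × €7.71 = €30,608.70.
Line 3 (T-129, Solena, 452 kg, €77,721.40):
Base rate for T-129 is 8% + €2.00/kg.
T-129 has an FTA preferential rate, but origin Solena is not Ilena; base rate stands.
The additional-duty order on T-129 targets Vinune, not Solena; it does not apply.
Duty = €77,721.40 × 8% + 452 × €2.00 = €7,121.71.
Line 4 (U-702, Ilena, 693 kg, €130,859.19):
Base rate for U-702 is 7.5%.
Origin Ilena qualifies under the Belistan–Ilena agreement and U-702 is covered: preferential rate 3% applies instead.
Duty = €130,859.19 × 3% = €3,925.78.
Total = €2,373.00 + €30,608.70 + €7,121.71 + €3,925.78 = €44,029.19.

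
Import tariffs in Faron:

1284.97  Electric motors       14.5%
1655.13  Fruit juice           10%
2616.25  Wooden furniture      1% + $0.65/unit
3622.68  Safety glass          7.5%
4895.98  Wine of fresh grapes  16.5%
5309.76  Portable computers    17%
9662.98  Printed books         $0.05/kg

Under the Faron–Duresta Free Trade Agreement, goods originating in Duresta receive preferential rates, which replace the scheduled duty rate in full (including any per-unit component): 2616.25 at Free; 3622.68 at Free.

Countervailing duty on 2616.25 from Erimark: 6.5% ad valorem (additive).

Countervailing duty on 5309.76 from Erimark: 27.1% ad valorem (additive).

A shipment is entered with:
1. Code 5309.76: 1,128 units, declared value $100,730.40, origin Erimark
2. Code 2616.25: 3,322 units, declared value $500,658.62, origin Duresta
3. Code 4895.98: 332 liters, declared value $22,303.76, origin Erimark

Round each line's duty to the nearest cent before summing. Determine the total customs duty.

$48,102.23

Line 1 (5309.76, Erimark, 1,128 units, $100,730.40):
Base rate for 5309.76 is 17%.
Additional duty on 5309.76 from Erimark: +27.1%. Applied ad valorem rate: 17% + 27.1% = 44.1%.
Duty = $100,730.40 × 44.1% = $44,422.11.
Line 2 (2616.25, Duresta, 3,322 units, $500,658.62):
Base rate for 2616.25 is 1% + $0.65/unit.
Origin Duresta qualifies under the Faron–Duresta agreement and 2616.25 is covered: preferential rate Free applies instead.
The additional-duty order on 2616.25 targets Erimark, not Duresta; it does not apply.
Duty = $500,658.62 × 0% = $0.00.
Line 3 (4895.98, Erimark, 332 liters, $22,303.76):
Base rate for 4895.98 is 16.5%.
Duty = $22,303.76 × 16.5% = $3,680.12.
Total = $44,422.11 + $0.00 + $3,680.12 = $48,102.23.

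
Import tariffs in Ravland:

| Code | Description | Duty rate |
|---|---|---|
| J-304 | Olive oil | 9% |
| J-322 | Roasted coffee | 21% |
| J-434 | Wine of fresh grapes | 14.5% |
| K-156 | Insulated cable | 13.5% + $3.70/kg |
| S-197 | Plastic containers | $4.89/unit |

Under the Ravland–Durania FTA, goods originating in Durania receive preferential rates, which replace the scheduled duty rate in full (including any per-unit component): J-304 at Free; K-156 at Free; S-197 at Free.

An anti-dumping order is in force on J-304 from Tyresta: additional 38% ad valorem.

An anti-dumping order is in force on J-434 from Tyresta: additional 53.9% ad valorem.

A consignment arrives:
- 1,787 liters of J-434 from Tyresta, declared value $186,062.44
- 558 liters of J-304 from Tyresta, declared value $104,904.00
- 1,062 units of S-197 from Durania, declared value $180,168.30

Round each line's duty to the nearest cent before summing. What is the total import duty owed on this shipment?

$176,571.59

Line 1 (J-434, Tyresta, 1,787 liters, $186,062.44):
Base rate for J-434 is 14.5%.
Additional duty on J-434 from Tyresta: +53.9%. Applied ad valorem rate: 14.5% + 53.9% = 68.4%.
Duty = $186,062.44 × 68.4% = $127,266.71.
Line 2 (J-304, Tyresta, 558 liters, $104,904.00):
Base rate for J-304 is 9%.
J-304 has an FTA preferential rate, but origin Tyresta is not Durania; base rate stands.
Additional duty on J-304 from Tyresta: +38%. Applied ad valorem rate: 9% + 38% = 47%.
Duty = $104,904.00 × 47% = $49,304.88.
Line 3 (S-197, Durania, 1,062 units, $180,168.30):
Base rate for S-197 is $4.89/unit.
Origin Durania qualifies under the Ravland–Durania agreement and S-197 is covered: preferential rate Free applies instead.
Duty = $180,168.30 × 0% = $0.00.
Total = $127,266.71 + $49,304.88 + $0.00 = $176,571.59.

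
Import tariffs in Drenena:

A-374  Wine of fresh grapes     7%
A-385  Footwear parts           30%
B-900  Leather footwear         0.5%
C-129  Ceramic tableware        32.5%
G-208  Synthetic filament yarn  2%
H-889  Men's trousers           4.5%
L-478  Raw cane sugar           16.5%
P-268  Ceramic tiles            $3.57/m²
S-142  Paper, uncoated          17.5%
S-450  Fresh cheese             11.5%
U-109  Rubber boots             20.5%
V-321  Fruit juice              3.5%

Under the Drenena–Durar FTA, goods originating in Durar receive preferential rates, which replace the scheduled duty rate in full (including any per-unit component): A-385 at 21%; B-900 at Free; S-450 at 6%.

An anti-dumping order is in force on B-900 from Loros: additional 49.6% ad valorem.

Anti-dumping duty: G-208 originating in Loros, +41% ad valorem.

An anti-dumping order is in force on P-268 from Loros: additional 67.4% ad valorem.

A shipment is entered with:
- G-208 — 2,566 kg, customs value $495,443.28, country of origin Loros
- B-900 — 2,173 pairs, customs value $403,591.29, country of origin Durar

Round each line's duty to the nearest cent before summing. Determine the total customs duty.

Line 1 (G-208, Loros, 2,566 kg, $495,443.28):
Base rate for G-208 is 2%.
Additional duty on G-208 from Loros: +41%. Applied ad valorem rate: 2% + 41% = 43%.
Duty = $495,443.28 × 43% = $213,040.61.
Line 2 (B-900, Durar, 2,173 pairs, $403,591.29):
Base rate for B-900 is 0.5%.
Origin Durar qualifies under the Drenena–Durar agreement and B-900 is covered: preferential rate Free applies instead.
The additional-duty order on B-900 targets Loros, not Durar; it does not apply.
Duty = $403,591.29 × 0% = $0.00.
Total = $213,040.61 + $0.00 = $213,040.61.

$213,040.61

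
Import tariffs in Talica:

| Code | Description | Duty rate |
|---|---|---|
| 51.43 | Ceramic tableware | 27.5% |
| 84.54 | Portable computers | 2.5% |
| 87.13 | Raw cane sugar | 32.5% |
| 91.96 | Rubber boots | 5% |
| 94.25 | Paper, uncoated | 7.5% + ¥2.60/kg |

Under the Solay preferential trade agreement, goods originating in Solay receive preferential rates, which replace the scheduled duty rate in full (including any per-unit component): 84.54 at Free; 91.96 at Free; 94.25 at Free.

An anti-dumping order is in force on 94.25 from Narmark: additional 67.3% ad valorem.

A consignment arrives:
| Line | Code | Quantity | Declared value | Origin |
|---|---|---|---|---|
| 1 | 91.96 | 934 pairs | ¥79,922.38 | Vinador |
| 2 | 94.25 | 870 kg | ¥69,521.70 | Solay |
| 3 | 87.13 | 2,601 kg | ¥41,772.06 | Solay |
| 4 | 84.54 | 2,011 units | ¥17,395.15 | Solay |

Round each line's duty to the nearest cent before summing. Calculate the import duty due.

Line 1 (91.96, Vinador, 934 pairs, ¥79,922.38):
Base rate for 91.96 is 5%.
91.96 has an FTA preferential rate, but origin Vinador is not Solay; base rate stands.
Duty = ¥79,922.38 × 5% = ¥3,996.12.
Line 2 (94.25, Solay, 870 kg, ¥69,521.70):
Base rate for 94.25 is 7.5% + ¥2.60/kg.
Origin Solay qualifies under the Talica–Solay agreement and 94.25 is covered: preferential rate Free applies instead.
The additional-duty order on 94.25 targets Narmark, not Solay; it does not apply.
Duty = ¥69,521.70 × 0% = ¥0.00.
Line 3 (87.13, Solay, 2,601 kg, ¥41,772.06):
Base rate for 87.13 is 32.5%.
Origin Solay is the FTA partner but 87.13 is not on the preference list; base rate stands.
Duty = ¥41,772.06 × 32.5% = ¥13,575.92.
Line 4 (84.54, Solay, 2,011 units, ¥17,395.15):
Base rate for 84.54 is 2.5%.
Origin Solay qualifies under the Talica–Solay agreement and 84.54 is covered: preferential rate Free applies instead.
Duty = ¥17,395.15 × 0% = ¥0.00.
Total = ¥3,996.12 + ¥0.00 + ¥13,575.92 + ¥0.00 = ¥17,572.04.

¥17,572.04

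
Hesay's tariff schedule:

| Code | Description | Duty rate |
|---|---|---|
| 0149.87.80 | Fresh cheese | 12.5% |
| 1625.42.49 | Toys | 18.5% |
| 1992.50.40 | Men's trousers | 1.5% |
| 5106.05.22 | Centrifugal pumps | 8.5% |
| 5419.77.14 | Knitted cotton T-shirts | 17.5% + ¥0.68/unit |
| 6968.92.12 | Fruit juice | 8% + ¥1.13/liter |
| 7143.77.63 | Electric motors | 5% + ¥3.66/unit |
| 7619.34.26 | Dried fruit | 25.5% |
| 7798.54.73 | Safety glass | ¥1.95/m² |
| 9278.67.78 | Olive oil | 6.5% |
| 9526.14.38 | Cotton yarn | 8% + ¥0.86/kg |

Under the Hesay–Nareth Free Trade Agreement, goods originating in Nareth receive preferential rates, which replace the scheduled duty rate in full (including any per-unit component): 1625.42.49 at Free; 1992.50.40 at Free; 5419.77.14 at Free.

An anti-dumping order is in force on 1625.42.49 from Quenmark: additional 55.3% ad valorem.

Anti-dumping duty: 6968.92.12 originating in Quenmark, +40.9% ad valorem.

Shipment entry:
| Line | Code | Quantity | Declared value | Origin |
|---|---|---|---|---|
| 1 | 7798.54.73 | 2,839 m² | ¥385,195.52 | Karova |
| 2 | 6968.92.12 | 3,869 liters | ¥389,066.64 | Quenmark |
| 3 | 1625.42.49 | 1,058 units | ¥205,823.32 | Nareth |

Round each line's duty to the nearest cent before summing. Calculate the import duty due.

Line 1 (7798.54.73, Karova, 2,839 m², ¥385,195.52):
Base rate for 7798.54.73 is ¥1.95/m².
Duty = 2,839 × ¥1.95 = ¥5,536.05.
Line 2 (6968.92.12, Quenmark, 3,869 liters, ¥389,066.64):
Base rate for 6968.92.12 is 8% + ¥1.13/liter.
Additional duty on 6968.92.12 from Quenmark: +40.9%. Applied ad valorem rate: 8% + 40.9% = 48.9%.
Duty = ¥389,066.64 × 48.9% + 3,869 × ¥1.13 = ¥194,625.56.
Line 3 (1625.42.49, Nareth, 1,058 units, ¥205,823.32):
Base rate for 1625.42.49 is 18.5%.
Origin Nareth qualifies under the Hesay–Nareth agreement and 1625.42.49 is covered: preferential rate Free applies instead.
The additional-duty order on 1625.42.49 targets Quenmark, not Nareth; it does not apply.
Duty = ¥205,823.32 × 0% = ¥0.00.
Total = ¥5,536.05 + ¥194,625.56 + ¥0.00 = ¥200,161.61.

¥200,161.61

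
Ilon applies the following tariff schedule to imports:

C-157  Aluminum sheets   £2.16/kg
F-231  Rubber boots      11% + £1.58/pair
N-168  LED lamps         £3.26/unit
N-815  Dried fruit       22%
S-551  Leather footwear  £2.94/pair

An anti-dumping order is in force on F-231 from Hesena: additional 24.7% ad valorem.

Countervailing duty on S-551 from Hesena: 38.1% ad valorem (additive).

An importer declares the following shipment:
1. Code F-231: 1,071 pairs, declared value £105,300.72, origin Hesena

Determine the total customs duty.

Line 1 (F-231, Hesena, 1,071 pairs, £105,300.72):
Base rate for F-231 is 11% + £1.58/pair.
Additional duty on F-231 from Hesena: +24.7%. Applied ad valorem rate: 11% + 24.7% = 35.7%.
Duty = £105,300.72 × 35.7% + 1,071 × £1.58 = £39,284.54.

£39,284.54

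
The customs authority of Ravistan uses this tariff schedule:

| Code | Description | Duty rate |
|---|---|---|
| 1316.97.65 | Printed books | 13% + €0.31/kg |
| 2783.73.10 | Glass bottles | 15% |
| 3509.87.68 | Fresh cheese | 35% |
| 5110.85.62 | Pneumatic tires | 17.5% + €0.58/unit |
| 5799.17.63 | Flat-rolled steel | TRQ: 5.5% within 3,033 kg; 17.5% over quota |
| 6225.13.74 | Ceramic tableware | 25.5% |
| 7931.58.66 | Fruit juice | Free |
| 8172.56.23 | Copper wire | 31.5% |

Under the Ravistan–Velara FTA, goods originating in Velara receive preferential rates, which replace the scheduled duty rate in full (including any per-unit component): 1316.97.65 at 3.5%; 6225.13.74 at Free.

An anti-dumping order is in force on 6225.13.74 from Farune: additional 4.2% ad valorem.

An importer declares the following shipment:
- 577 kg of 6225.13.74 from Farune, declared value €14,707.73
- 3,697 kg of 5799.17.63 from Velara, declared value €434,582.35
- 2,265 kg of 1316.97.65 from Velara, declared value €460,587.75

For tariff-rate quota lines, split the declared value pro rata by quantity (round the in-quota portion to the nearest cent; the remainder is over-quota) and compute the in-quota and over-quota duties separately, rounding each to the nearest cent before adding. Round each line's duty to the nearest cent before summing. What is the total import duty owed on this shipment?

Line 1 (6225.13.74, Farune, 577 kg, €14,707.73):
Base rate for 6225.13.74 is 25.5%.
6225.13.74 has an FTA preferential rate, but origin Farune is not Velara; base rate stands.
Additional duty on 6225.13.74 from Farune: +4.2%. Applied ad valorem rate: 25.5% + 4.2% = 29.7%.
Duty = €14,707.73 × 29.7% = €4,368.20.
Line 2 (5799.17.63, Velara, 3,697 kg, €434,582.35):
Code 5799.17.63 is under a tariff-rate quota (threshold 3,033 kg). In-quota: 3,033 kg at 5.5%; over-quota: 664 kg at 17.5%.
Pro-rata value split: in-quota = €434,582.35 × 3,033/3,697 = €356,529.15; over-quota = €434,582.35 − €356,529.15 = €78,053.20.
In-quota duty = €356,529.15 × 5.5% = €19,609.10. Over-quota duty = €78,053.20 × 17.5% = €13,659.31.
Line duty = €19,609.10 + €13,659.31 = €33,268.41.
Line 3 (1316.97.65, Velara, 2,265 kg, €460,587.75):
Base rate for 1316.97.65 is 13% + €0.31/kg.
Origin Velara qualifies under the Ravistan–Velara agreement and 1316.97.65 is covered: preferential rate 3.5% applies instead.
Duty = €460,587.75 × 3.5% = €16,120.57.
Total = €4,368.20 + €33,268.41 + €16,120.57 = €53,757.18.

€53,757.18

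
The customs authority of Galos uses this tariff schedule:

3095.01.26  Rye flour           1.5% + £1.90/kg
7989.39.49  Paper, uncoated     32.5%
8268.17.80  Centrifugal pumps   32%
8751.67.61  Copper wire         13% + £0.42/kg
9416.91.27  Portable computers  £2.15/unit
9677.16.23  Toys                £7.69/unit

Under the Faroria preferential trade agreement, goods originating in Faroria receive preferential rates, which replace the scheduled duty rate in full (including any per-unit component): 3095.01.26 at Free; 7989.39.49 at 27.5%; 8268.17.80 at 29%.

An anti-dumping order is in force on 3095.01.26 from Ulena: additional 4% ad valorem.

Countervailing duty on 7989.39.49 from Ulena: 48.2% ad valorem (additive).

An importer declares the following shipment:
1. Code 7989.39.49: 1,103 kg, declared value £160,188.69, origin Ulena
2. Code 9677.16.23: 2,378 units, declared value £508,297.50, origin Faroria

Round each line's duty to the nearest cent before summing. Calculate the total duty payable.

Line 1 (7989.39.49, Ulena, 1,103 kg, £160,188.69):
Base rate for 7989.39.49 is 32.5%.
7989.39.49 has an FTA preferential rate, but origin Ulena is not Faroria; base rate stands.
Additional duty on 7989.39.49 from Ulena: +48.2%. Applied ad valorem rate: 32.5% + 48.2% = 80.7%.
Duty = £160,188.69 × 80.7% = £129,272.27.
Line 2 (9677.16.23, Faroria, 2,378 units, £508,297.50):
Base rate for 9677.16.23 is £7.69/unit.
Origin Faroria is the FTA partner but 9677.16.23 is not on the preference list; base rate stands.
Duty = 2,378 × £7.69 = £18,286.82.
Total = £129,272.27 + £18,286.82 = £147,559.09.

£147,559.09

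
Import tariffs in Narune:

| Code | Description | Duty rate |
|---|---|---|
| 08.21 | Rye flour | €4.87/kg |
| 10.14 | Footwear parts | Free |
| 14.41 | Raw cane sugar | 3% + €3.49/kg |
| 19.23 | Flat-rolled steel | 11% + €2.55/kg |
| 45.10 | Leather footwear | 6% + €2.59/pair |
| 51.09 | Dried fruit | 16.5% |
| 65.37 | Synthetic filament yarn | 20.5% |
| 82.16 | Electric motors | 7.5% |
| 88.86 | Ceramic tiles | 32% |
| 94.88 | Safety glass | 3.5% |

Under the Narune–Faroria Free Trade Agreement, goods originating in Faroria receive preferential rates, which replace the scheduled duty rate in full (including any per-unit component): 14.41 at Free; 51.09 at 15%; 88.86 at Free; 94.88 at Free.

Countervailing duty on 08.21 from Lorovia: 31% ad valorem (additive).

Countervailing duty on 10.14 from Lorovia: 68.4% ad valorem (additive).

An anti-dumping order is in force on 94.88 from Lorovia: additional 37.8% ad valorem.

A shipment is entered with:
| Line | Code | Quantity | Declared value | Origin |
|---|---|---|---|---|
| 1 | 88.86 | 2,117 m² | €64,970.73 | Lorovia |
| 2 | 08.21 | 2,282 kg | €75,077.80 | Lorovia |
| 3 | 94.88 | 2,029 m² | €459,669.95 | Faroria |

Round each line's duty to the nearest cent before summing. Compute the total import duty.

Line 1 (88.86, Lorovia, 2,117 m², €64,970.73):
Base rate for 88.86 is 32%.
88.86 has an FTA preferential rate, but origin Lorovia is not Faroria; base rate stands.
Duty = €64,970.73 × 32% = €20,790.63.
Line 2 (08.21, Lorovia, 2,282 kg, €75,077.80):
Base rate for 08.21 is €4.87/kg.
Additional duty on 08.21 from Lorovia: +31% ad valorem. Applied ad valorem rate = 31%.
Duty = €75,077.80 × 31% + 2,282 × €4.87 = €34,387.46.
Line 3 (94.88, Faroria, 2,029 m², €459,669.95):
Base rate for 94.88 is 3.5%.
Origin Faroria qualifies under the Narune–Faroria agreement and 94.88 is covered: preferential rate Free applies instead.
The additional-duty order on 94.88 targets Lorovia, not Faroria; it does not apply.
Duty = €459,669.95 × 0% = €0.00.
Total = €20,790.63 + €34,387.46 + €0.00 = €55,178.09.

€55,178.09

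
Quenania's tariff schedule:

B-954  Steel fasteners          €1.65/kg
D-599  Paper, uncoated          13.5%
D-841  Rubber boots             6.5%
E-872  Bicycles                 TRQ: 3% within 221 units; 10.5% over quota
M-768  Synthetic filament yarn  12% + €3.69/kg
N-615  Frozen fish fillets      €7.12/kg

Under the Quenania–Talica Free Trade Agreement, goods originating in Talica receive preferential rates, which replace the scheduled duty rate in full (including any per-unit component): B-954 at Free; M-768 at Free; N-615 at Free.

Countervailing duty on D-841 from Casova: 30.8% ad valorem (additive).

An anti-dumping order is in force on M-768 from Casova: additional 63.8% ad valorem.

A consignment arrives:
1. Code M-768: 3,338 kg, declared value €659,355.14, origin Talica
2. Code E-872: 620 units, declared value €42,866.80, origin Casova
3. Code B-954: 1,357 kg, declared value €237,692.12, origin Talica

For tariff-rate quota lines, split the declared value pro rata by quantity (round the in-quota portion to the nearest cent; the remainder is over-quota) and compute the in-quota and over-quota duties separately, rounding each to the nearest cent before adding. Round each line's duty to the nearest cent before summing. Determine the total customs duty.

Line 1 (M-768, Talica, 3,338 kg, €659,355.14):
Base rate for M-768 is 12% + €3.69/kg.
Origin Talica qualifies under the Quenania–Talica agreement and M-768 is covered: preferential rate Free applies instead.
The additional-duty order on M-768 targets Casova, not Talica; it does not apply.
Duty = €659,355.14 × 0% = €0.00.
Line 2 (E-872, Casova, 620 units, €42,866.80):
Code E-872 is under a tariff-rate quota (threshold 221 units). In-quota: 221 units at 3%; over-quota: 399 units at 10.5%.
Pro-rata value split: in-quota = €42,866.80 × 221/620 = €15,279.94; over-quota = €42,866.80 − €15,279.94 = €27,586.86.
In-quota duty = €15,279.94 × 3% = €458.40. Over-quota duty = €27,586.86 × 10.5% = €2,896.62.
Line duty = €458.40 + €2,896.62 = €3,355.02.
Line 3 (B-954, Talica, 1,357 kg, €237,692.12):
Base rate for B-954 is €1.65/kg.
Origin Talica qualifies under the Quenania–Talica agreement and B-954 is covered: preferential rate Free applies instead.
Duty = €237,692.12 × 0% = €0.00.
Total = €0.00 + €3,355.02 + €0.00 = €3,355.02.

€3,355.02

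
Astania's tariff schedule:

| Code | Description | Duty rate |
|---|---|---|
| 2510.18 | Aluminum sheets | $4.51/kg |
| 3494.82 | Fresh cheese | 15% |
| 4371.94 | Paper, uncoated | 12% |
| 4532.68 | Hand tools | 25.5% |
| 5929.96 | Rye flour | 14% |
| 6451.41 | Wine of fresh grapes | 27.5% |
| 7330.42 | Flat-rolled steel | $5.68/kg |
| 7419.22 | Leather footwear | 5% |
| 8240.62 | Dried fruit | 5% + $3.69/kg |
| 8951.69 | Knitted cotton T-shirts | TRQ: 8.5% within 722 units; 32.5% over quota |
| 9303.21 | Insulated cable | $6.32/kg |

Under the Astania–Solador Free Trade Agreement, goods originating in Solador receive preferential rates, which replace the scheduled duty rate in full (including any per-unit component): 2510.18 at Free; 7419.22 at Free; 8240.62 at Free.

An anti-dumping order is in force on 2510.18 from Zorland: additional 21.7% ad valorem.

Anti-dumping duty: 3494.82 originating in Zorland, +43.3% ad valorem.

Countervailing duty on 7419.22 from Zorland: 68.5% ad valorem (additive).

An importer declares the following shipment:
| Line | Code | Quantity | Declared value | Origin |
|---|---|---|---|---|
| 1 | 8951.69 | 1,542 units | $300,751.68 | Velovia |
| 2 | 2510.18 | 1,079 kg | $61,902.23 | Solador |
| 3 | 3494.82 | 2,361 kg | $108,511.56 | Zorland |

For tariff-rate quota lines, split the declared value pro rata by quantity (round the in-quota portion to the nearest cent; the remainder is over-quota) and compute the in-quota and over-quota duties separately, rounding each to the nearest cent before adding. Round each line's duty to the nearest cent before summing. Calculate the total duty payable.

$127,210.00

Line 1 (8951.69, Velovia, 1,542 units, $300,751.68):
Code 8951.69 is under a tariff-rate quota (threshold 722 units). In-quota: 722 units at 8.5%; over-quota: 820 units at 32.5%.
Pro-rata value split: in-quota = $300,751.68 × 722/1,542 = $140,818.88; over-quota = $300,751.68 − $140,818.88 = $159,932.80.
In-quota duty = $140,818.88 × 8.5% = $11,969.60. Over-quota duty = $159,932.80 × 32.5% = $51,978.16.
Line duty = $11,969.60 + $51,978.16 = $63,947.76.
Line 2 (2510.18, Solador, 1,079 kg, $61,902.23):
Base rate for 2510.18 is $4.51/kg.
Origin Solador qualifies under the Astania–Solador agreement and 2510.18 is covered: preferential rate Free applies instead.
The additional-duty order on 2510.18 targets Zorland, not Solador; it does not apply.
Duty = $61,902.23 × 0% = $0.00.
Line 3 (3494.82, Zorland, 2,361 kg, $108,511.56):
Base rate for 3494.82 is 15%.
Additional duty on 3494.82 from Zorland: +43.3%. Applied ad valorem rate: 15% + 43.3% = 58.3%.
Duty = $108,511.56 × 58.3% = $63,262.24.
Total = $63,947.76 + $0.00 + $63,262.24 = $127,210.00.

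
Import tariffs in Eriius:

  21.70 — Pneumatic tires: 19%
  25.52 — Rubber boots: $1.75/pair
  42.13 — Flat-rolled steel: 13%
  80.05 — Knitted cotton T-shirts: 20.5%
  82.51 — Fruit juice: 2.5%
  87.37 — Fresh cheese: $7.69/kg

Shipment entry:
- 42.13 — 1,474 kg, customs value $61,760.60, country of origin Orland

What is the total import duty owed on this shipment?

Line 1 (42.13, Orland, 1,474 kg, $61,760.60):
Base rate for 42.13 is 13%.
Duty = $61,760.60 × 13% = $8,028.88.

$8,028.88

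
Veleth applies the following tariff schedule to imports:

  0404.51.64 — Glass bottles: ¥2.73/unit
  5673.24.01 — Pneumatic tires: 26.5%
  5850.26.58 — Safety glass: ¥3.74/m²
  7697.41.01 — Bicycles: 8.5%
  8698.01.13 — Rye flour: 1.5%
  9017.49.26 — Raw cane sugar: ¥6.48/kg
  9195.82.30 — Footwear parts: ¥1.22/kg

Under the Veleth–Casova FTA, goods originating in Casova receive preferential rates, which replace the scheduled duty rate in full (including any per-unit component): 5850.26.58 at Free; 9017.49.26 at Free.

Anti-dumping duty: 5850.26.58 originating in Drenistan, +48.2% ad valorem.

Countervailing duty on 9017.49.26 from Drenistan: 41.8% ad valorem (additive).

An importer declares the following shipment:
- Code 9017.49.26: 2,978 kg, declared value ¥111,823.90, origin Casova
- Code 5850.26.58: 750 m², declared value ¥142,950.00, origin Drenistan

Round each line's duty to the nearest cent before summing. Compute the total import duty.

Line 1 (9017.49.26, Casova, 2,978 kg, ¥111,823.90):
Base rate for 9017.49.26 is ¥6.48/kg.
Origin Casova qualifies under the Veleth–Casova agreement and 9017.49.26 is covered: preferential rate Free applies instead.
The additional-duty order on 9017.49.26 targets Drenistan, not Casova; it does not apply.
Duty = ¥111,823.90 × 0% = ¥0.00.
Line 2 (5850.26.58, Drenistan, 750 m², ¥142,950.00):
Base rate for 5850.26.58 is ¥3.74/m².
5850.26.58 has an FTA preferential rate, but origin Drenistan is not Casova; base rate stands.
Additional duty on 5850.26.58 from Drenistan: +48.2% ad valorem. Applied ad valorem rate = 48.2%.
Duty = ¥142,950.00 × 48.2% + 750 × ¥3.74 = ¥71,706.90.
Total = ¥0.00 + ¥71,706.90 = ¥71,706.90.

¥71,706.90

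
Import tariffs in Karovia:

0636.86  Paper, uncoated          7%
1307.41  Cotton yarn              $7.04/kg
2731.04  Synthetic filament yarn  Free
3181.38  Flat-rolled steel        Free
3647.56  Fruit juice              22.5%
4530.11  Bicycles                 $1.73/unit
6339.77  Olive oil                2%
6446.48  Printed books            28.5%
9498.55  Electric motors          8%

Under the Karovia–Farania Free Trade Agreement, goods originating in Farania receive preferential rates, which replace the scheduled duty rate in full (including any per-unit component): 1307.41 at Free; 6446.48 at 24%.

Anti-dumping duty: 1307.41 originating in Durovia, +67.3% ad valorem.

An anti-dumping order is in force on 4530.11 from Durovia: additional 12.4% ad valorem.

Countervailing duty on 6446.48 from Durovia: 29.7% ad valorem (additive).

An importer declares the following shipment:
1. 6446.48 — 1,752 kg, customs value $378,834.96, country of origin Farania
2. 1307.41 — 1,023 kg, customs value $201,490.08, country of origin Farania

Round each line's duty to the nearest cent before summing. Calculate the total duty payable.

$90,920.39

Line 1 (6446.48, Farania, 1,752 kg, $378,834.96):
Base rate for 6446.48 is 28.5%.
Origin Farania qualifies under the Karovia–Farania agreement and 6446.48 is covered: preferential rate 24% applies instead.
The additional-duty order on 6446.48 targets Durovia, not Farania; it does not apply.
Duty = $378,834.96 × 24% = $90,920.39.
Line 2 (1307.41, Farania, 1,023 kg, $201,490.08):
Base rate for 1307.41 is $7.04/kg.
Origin Farania qualifies under the Karovia–Farania agreement and 1307.41 is covered: preferential rate Free applies instead.
The additional-duty order on 1307.41 targets Durovia, not Farania; it does not apply.
Duty = $201,490.08 × 0% = $0.00.
Total = $90,920.39 + $0.00 = $90,920.39.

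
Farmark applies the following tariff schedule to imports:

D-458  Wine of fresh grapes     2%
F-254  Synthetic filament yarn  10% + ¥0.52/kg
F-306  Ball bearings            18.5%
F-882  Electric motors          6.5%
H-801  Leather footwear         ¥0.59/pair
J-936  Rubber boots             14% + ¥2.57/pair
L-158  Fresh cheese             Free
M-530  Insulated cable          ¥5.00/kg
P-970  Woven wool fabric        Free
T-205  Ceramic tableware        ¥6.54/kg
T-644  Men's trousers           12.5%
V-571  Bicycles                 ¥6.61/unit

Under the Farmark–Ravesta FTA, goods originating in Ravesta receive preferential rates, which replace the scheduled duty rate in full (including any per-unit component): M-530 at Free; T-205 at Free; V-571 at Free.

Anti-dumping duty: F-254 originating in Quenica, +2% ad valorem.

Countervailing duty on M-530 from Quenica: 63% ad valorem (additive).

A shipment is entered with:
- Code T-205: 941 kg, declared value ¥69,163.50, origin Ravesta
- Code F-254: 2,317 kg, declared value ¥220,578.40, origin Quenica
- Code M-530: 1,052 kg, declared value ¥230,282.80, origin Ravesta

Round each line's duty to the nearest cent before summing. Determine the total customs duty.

¥27,674.25

Line 1 (T-205, Ravesta, 941 kg, ¥69,163.50):
Base rate for T-205 is ¥6.54/kg.
Origin Ravesta qualifies under the Farmark–Ravesta agreement and T-205 is covered: preferential rate Free applies instead.
Duty = ¥69,163.50 × 0% = ¥0.00.
Line 2 (F-254, Quenica, 2,317 kg, ¥220,578.40):
Base rate for F-254 is 10% + ¥0.52/kg.
Additional duty on F-254 from Quenica: +2%. Applied ad valorem rate: 10% + 2% = 12%.
Duty = ¥220,578.40 × 12% + 2,317 × ¥0.52 = ¥27,674.25.
Line 3 (M-530, Ravesta, 1,052 kg, ¥230,282.80):
Base rate for M-530 is ¥5.00/kg.
Origin Ravesta qualifies under the Farmark–Ravesta agreement and M-530 is covered: preferential rate Free applies instead.
The additional-duty order on M-530 targets Quenica, not Ravesta; it does not apply.
Duty = ¥230,282.80 × 0% = ¥0.00.
Total = ¥0.00 + ¥27,674.25 + ¥0.00 = ¥27,674.25.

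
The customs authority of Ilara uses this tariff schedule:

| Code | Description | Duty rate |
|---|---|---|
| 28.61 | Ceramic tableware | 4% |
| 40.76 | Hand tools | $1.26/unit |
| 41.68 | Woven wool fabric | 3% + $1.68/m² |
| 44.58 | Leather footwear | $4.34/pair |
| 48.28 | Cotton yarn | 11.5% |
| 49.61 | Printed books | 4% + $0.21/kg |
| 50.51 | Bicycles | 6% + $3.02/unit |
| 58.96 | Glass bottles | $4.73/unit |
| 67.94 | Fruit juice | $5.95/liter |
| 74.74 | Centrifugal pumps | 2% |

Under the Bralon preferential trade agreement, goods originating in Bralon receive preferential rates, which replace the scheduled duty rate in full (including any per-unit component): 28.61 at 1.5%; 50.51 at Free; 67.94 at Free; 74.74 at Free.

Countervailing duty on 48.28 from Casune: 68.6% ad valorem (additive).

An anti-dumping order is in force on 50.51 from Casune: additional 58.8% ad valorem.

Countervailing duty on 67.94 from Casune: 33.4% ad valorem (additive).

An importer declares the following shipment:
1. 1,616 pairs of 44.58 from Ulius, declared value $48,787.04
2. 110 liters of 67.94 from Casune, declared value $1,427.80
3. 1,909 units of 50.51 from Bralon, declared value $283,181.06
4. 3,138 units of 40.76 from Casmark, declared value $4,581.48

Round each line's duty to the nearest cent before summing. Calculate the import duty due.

Line 1 (44.58, Ulius, 1,616 pairs, $48,787.04):
Base rate for 44.58 is $4.34/pair.
Duty = 1,616 × $4.34 = $7,013.44.
Line 2 (67.94, Casune, 110 liters, $1,427.80):
Base rate for 67.94 is $5.95/liter.
67.94 has an FTA preferential rate, but origin Casune is not Bralon; base rate stands.
Additional duty on 67.94 from Casune: +33.4% ad valorem. Applied ad valorem rate = 33.4%.
Duty = $1,427.80 × 33.4% + 110 × $5.95 = $1,131.39.
Line 3 (50.51, Bralon, 1,909 units, $283,181.06):
Base rate for 50.51 is 6% + $3.02/unit.
Origin Bralon qualifies under the Ilara–Bralon agreement and 50.51 is covered: preferential rate Free applies instead.
The additional-duty order on 50.51 targets Casune, not Bralon; it does not apply.
Duty = $283,181.06 × 0% = $0.00.
Line 4 (40.76, Casmark, 3,138 units, $4,581.48):
Base rate for 40.76 is $1.26/unit.
Duty = 3,138 × $1.26 = $3,953.88.
Total = $7,013.44 + $1,131.39 + $0.00 + $3,953.88 = $12,098.71.

$12,098.71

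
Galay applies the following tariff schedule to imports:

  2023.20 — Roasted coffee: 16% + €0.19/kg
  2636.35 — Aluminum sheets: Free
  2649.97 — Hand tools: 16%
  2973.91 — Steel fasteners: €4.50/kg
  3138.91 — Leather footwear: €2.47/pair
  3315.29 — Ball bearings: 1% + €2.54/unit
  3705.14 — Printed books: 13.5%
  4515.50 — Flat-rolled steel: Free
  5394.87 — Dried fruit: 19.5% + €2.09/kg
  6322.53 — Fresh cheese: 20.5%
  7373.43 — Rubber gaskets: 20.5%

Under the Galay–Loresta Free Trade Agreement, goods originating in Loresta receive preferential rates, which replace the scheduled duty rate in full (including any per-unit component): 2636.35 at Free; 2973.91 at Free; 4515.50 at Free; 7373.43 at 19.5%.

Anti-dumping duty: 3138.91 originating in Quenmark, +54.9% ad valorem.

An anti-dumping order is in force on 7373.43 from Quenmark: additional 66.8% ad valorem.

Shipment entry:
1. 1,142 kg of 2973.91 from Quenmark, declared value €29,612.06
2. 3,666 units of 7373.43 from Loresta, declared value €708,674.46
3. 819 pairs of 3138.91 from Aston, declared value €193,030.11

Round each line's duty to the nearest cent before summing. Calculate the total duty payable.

Line 1 (2973.91, Quenmark, 1,142 kg, €29,612.06):
Base rate for 2973.91 is €4.50/kg.
2973.91 has an FTA preferential rate, but origin Quenmark is not Loresta; base rate stands.
Duty = 1,142 × €4.50 = €5,139.00.
Line 2 (7373.43, Loresta, 3,666 units, €708,674.46):
Base rate for 7373.43 is 20.5%.
Origin Loresta qualifies under the Galay–Loresta agreement and 7373.43 is covered: preferential rate 19.5% applies instead.
The additional-duty order on 7373.43 targets Quenmark, not Loresta; it does not apply.
Duty = €708,674.46 × 19.5% = €138,191.52.
Line 3 (3138.91, Aston, 819 pairs, €193,030.11):
Base rate for 3138.91 is €2.47/pair.
The additional-duty order on 3138.91 targets Quenmark, not Aston; it does not apply.
Duty = 819 × €2.47 = €2,022.93.
Total = €5,139.00 + €138,191.52 + €2,022.93 = €145,353.45.

€145,353.45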